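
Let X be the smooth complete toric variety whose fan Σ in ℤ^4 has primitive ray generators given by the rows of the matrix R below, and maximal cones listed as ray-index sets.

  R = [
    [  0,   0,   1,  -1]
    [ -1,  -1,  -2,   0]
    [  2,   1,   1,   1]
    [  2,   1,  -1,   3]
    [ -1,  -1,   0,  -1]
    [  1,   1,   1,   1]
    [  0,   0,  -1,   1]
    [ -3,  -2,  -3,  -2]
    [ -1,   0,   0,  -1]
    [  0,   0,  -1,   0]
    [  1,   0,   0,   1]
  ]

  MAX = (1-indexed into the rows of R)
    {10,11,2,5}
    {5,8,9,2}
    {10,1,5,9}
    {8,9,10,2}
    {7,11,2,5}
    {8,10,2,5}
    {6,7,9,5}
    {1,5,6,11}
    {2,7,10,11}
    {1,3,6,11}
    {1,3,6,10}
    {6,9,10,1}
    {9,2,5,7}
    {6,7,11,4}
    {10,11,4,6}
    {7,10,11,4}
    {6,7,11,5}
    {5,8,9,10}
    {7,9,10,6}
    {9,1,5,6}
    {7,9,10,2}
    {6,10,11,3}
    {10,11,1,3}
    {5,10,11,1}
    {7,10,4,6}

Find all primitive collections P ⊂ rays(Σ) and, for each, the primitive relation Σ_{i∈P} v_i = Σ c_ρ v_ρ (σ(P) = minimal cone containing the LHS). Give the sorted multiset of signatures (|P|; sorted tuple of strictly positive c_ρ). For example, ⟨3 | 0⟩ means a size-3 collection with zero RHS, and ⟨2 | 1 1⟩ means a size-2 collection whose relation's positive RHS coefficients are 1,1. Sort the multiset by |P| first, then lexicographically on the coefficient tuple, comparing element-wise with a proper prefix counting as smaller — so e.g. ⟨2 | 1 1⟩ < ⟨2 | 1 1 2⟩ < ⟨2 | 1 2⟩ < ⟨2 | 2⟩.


Σ has 24 primitive collections:

  • {1,7}:  v_{1} + v_{7} = 0  →  sig = ⟨2 | 0⟩
  • {9,11}:  v_{9} + v_{11} = 0  →  sig = ⟨2 | 0⟩
  • {2,6}:  v_{2} + v_{6} = v_{7}  →  sig = ⟨2 | 1⟩
  • {1,2}:  v_{1} + v_{2} = v_{5} + v_{10}  →  sig = ⟨2 | 1 1⟩
  • {2,3}:  v_{2} + v_{3} = v_{10} + v_{11}  →  sig = ⟨2 | 1 1⟩
  • {3,5}:  v_{3} + v_{5} = v_{1} + v_{11}  →  sig = ⟨2 | 1 1⟩
  • {4,5}:  v_{4} + v_{5} = v_{7} + v_{11}  →  sig = ⟨2 | 1 1⟩
  • {6,8}:  v_{6} + v_{8} = v_{2} + v_{9}  →  sig = ⟨2 | 1 1⟩
  • {1,4}:  v_{1} + v_{4} = v_{6} + v_{10} + v_{11}  →  sig = ⟨2 | 1 1 1⟩
  • {3,7}:  v_{3} + v_{7} = v_{6} + v_{10} + v_{11}  →  sig = ⟨2 | 1 1 1⟩
  • {3,9}:  v_{3} + v_{9} = v_{1} + v_{6} + v_{10}  →  sig = ⟨2 | 1 1 1⟩
  • {4,8}:  v_{4} + v_{8} = v_{2} + v_{7} + v_{10}  →  sig = ⟨2 | 1 1 1⟩
  • {4,9}:  v_{4} + v_{9} = v_{6} + v_{7} + v_{10}  →  sig = ⟨2 | 1 1 1⟩
  • {8,11}:  v_{8} + v_{11} = v_{2} + v_{5} + v_{10}  →  sig = ⟨2 | 1 1 1⟩
  • {2,4}:  v_{2} + v_{4} = 2·v_{7} + v_{10} + v_{11}  →  sig = ⟨2 | 1 1 2⟩
  • {3,8}:  v_{3} + v_{8} = v_{5} + 2·v_{10}  →  sig = ⟨2 | 1 2⟩
  • {7,8}:  v_{7} + v_{8} = 2·v_{2} + v_{9}  →  sig = ⟨2 | 1 2⟩
  • {1,8}:  v_{1} + v_{8} = 2·v_{5} + v_{9} + 2·v_{10}  →  sig = ⟨2 | 1 2 2⟩
  • {3,4}:  v_{3} + v_{4} = 2·v_{6} + 2·v_{10} + 2·v_{11}  →  sig = ⟨2 | 2 2 2⟩
  • {5,6,10}:  v_{5} + v_{6} + v_{10} = 0  →  sig = ⟨3 | 0⟩
  • {5,7,10}:  v_{5} + v_{7} + v_{10} = v_{2}  →  sig = ⟨3 | 1⟩
  • {1,6,10,11}:  v_{1} + v_{6} + v_{10} + v_{11} = v_{3}  →  sig = ⟨4 | 1⟩
  • {2,5,9,10}:  v_{2} + v_{5} + v_{9} + v_{10} = v_{8}  →  sig = ⟨4 | 1⟩
  • {6,7,10,11}:  v_{6} + v_{7} + v_{10} + v_{11} = v_{4}  →  sig = ⟨4 | 1⟩

Hence PRS(X_Σ) =
    ⟨2 | 0⟩
    ⟨2 | 0⟩
    ⟨2 | 1⟩
    ⟨2 | 1 1⟩
    ⟨2 | 1 1⟩
    ⟨2 | 1 1⟩
    ⟨2 | 1 1⟩
    ⟨2 | 1 1⟩
    ⟨2 | 1 1 1⟩
    ⟨2 | 1 1 1⟩
    ⟨2 | 1 1 1⟩
    ⟨2 | 1 1 1⟩
    ⟨2 | 1 1 1⟩
    ⟨2 | 1 1 1⟩
    ⟨2 | 1 1 2⟩
    ⟨2 | 1 2⟩
    ⟨2 | 1 2⟩
    ⟨2 | 1 2 2⟩
    ⟨2 | 2 2 2⟩
    ⟨3 | 0⟩
    ⟨3 | 1⟩
    ⟨4 | 1⟩
    ⟨4 | 1⟩
    ⟨4 | 1⟩


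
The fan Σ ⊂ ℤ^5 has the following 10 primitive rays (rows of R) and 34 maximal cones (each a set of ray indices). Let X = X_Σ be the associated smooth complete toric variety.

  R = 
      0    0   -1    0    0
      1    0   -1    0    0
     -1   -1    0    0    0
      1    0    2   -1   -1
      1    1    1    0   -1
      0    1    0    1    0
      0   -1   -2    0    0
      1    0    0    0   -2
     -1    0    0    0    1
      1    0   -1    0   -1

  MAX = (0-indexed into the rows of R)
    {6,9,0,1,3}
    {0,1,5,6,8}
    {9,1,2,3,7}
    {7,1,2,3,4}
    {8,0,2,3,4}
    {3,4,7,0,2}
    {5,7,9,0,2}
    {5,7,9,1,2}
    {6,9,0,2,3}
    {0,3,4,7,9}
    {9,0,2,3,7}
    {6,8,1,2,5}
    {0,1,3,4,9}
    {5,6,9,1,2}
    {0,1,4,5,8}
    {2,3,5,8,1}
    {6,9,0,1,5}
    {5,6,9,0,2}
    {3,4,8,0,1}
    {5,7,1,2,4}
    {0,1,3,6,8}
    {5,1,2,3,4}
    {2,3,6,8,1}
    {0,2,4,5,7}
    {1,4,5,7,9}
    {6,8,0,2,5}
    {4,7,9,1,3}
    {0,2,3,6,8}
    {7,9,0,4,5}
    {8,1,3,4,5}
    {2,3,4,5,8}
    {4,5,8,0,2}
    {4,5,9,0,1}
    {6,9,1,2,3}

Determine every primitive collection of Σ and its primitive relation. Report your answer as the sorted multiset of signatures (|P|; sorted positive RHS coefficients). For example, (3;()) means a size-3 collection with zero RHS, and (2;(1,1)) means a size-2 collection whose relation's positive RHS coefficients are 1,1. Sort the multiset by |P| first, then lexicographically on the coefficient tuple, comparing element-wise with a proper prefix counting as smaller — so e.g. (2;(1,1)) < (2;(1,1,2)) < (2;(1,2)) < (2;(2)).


Δ(Σ) — 10 vertices, 12 min non-faces:

  {4,6}:  v_{4} + v_{6} = v_{9} ; sig = (2;(1))
  {8,9}:  v_{8} + v_{9} = v_{0} ; sig = (2;(1))
  {7,8}:  v_{7} + v_{8} = v_{0} + v_{2} + v_{4} ; sig = (2;(1,1,1))
  {6,7}:  v_{6} + v_{7} = v_{2} + 2·v_{9} ; sig = (2;(1,2))
  {0,1,2}:  v_{0} + v_{1} + v_{2} = v_{6} ; sig = (3;(1))
  {0,3,5}:  v_{0} + v_{3} + v_{5} = v_{4} ; sig = (3;(1))
  {2,4,9}:  v_{2} + v_{4} + v_{9} = v_{7} ; sig = (3;(1))
  {3,5,6}:  v_{3} + v_{5} + v_{6} = v_{1} + v_{2} + v_{4} ; sig = (3;(1,1,1))
  {3,5,9}:  v_{3} + v_{5} + v_{9} = v_{1} + v_{2} + 2·v_{4} ; sig = (3;(1,1,2))
  {3,5,7}:  v_{3} + v_{5} + v_{7} = v_{1} + 2·v_{2} + 3·v_{4} ; sig = (3;(1,2,3))
  {0,1,7}:  v_{0} + v_{1} + v_{7} = 2·v_{9} ; sig = (3;(2))
  {1,2,4,8}:  v_{1} + v_{2} + v_{4} + v_{8} = 0 ; sig = (4;())

Signatures (|P|; sorted positive RHS coefficients), sorted:
[(2;(1)), (2;(1)), (2;(1,1,1)), (2;(1,2)), (3;(1)), (3;(1)), (3;(1)), (3;(1,1,1)), (3;(1,1,2)), (3;(1,2,3)), (3;(2)), (4;())]


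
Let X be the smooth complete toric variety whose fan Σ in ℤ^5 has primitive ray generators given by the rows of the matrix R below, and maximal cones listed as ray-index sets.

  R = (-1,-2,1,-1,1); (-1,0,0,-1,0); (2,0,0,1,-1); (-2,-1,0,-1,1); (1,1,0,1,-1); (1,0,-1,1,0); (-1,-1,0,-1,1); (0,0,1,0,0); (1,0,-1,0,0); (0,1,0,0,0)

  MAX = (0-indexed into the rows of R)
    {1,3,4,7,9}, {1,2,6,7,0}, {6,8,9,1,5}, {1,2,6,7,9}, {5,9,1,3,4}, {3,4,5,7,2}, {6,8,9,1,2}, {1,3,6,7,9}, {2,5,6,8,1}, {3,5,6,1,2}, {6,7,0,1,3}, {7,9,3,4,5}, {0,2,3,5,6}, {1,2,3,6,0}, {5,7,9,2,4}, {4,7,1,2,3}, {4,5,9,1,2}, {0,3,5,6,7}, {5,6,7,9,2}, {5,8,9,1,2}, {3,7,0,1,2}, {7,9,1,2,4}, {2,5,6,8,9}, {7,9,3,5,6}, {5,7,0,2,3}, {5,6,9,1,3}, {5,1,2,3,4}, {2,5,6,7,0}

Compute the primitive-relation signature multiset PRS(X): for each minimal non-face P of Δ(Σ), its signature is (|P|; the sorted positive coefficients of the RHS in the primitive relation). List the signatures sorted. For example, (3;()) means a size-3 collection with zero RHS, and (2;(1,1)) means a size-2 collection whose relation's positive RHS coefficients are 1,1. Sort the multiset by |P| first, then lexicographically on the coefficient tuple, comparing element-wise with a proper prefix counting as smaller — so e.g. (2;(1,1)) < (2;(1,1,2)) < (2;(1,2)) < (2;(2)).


12 collections generate NE(X_Σ); each relation:

  P = {4,6}:  v_{4} + v_{6} = 0  ⟹  sig = (2;())
  P = {0,9}:  v_{0} + v_{9} = v_{6} + v_{7}  ⟹  sig = (2;(1,1))
  P = {0,4}:  v_{0} + v_{4} = v_{2} + v_{3} + v_{7}  ⟹  sig = (2;(1,1,1))
  P = {3,8}:  v_{3} + v_{8} = v_{1} + v_{5} + v_{6}  ⟹  sig = (2;(1,1,1))
  P = {7,8}:  v_{7} + v_{8} = v_{2} + v_{6} + v_{9}  ⟹  sig = (2;(1,1,1))
  P = {4,8}:  v_{4} + v_{8} = v_{1} + v_{2} + v_{5} + v_{9}  ⟹  sig = (2;(1,1,1,1))
  P = {0,8}:  v_{0} + v_{8} = v_{2} + 2·v_{6}  ⟹  sig = (2;(1,2))
  P = {1,5,7}:  v_{1} + v_{5} + v_{7} = 0  ⟹  sig = (3;())
  P = {2,3,9}:  v_{2} + v_{3} + v_{9} = 0  ⟹  sig = (3;())
  P = {0,1,5}:  v_{0} + v_{1} + v_{5} = v_{2} + v_{3} + v_{6}  ⟹  sig = (3;(1,1,1))
  P = {2,3,6,7}:  v_{2} + v_{3} + v_{6} + v_{7} = v_{0}  ⟹  sig = (4;(1))
  P = {1,2,5,6,9}:  v_{1} + v_{2} + v_{5} + v_{6} + v_{9} = v_{8}  ⟹  sig = (5;(1))

Sorted signature multiset PRS(X):
[(2;()), (2;(1,1)), (2;(1,1,1)), (2;(1,1,1)), (2;(1,1,1)), (2;(1,1,1,1)), (2;(1,2)), (3;()), (3;()), (3;(1,1,1)), (4;(1)), (5;(1))]


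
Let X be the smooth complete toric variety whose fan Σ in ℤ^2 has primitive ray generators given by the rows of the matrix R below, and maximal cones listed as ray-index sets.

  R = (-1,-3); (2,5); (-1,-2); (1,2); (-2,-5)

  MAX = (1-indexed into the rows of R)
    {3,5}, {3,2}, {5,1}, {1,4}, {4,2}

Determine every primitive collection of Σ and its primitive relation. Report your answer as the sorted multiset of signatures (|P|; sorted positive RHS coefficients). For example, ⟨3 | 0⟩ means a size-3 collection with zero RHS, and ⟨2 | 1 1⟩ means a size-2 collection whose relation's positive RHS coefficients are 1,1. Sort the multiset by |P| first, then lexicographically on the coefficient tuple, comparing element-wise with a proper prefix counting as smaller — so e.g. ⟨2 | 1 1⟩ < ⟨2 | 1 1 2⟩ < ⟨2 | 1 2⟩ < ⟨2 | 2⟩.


Σ has 5 primitive collections:

  • {2,5}:  v_{2} + v_{5} = 0  ⇒ sig = ⟨2 | 0⟩
  • {3,4}:  v_{3} + v_{4} = 0  ⇒ sig = ⟨2 | 0⟩
  • {1,2}:  v_{1} + v_{2} = v_{4}  ⇒ sig = ⟨2 | 1⟩
  • {1,3}:  v_{1} + v_{3} = v_{5}  ⇒ sig = ⟨2 | 1⟩
  • {4,5}:  v_{4} + v_{5} = v_{1}  ⇒ sig = ⟨2 | 1⟩

so the primitive-relation signature multiset is
    |P|=2: 5 collections, coeffs (), (), (1), (1), (1)


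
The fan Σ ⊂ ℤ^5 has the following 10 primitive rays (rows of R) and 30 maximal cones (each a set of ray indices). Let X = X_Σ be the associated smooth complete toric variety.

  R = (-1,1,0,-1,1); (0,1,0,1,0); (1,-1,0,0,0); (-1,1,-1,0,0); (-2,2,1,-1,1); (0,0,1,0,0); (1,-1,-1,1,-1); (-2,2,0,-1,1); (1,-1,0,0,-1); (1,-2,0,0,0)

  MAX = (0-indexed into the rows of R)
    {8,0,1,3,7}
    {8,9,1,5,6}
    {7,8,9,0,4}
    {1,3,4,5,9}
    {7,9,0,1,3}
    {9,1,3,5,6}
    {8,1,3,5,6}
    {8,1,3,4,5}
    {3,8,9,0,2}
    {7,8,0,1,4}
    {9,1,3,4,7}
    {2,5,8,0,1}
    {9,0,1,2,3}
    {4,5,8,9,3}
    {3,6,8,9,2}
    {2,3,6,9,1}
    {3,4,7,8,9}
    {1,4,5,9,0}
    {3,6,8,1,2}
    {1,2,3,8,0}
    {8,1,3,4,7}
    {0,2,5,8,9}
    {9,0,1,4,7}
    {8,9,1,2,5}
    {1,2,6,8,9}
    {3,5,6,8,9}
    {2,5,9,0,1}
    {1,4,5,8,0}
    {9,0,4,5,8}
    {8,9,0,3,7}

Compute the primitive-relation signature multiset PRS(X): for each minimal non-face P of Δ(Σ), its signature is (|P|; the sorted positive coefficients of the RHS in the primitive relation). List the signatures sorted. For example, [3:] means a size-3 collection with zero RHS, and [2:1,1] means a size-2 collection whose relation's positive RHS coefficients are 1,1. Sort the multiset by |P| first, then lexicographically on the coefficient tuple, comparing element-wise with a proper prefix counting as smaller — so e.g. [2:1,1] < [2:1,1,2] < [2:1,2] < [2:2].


Minimal non-faces — 14 found among 10 rays, 30 max cones:

  P={2,7}:  v_{2} + v_{7} = v_{0} ; sig = [2:1]
  P={5,7}:  v_{5} + v_{7} = v_{4} ; sig = [2:1]
  P={6,7}:  v_{6} + v_{7} = v_{3} ; sig = [2:1]
  P={0,6}:  v_{0} + v_{6} = v_{2} + v_{3} ; sig = [2:1,1]
  P={2,4}:  v_{2} + v_{4} = v_{0} + v_{5} ; sig = [2:1,1]
  P={4,6}:  v_{4} + v_{6} = v_{3} + v_{5} ; sig = [2:1,1]
  P={2,3,5}:  v_{2} + v_{3} + v_{5} = 0 ; sig = [3:]
  P={0,3,5}:  v_{0} + v_{3} + v_{5} = v_{7} ; sig = [3:1]
  P={2,5,6}:  v_{2} + v_{5} + v_{6} = v_{1} + v_{8} + v_{9} ; sig = [3:1,1,1]
  P={0,3,4}:  v_{0} + v_{3} + v_{4} = 2·v_{7} ; sig = [3:2]
  P={1,7,8,9}:  v_{1} + v_{7} + v_{8} + v_{9} = 0 ; sig = [4:]
  P={0,1,8,9}:  v_{0} + v_{1} + v_{8} + v_{9} = v_{2} ; sig = [4:1]
  P={1,3,8,9}:  v_{1} + v_{3} + v_{8} + v_{9} = v_{6} ; sig = [4:1]
  P={1,4,8,9}:  v_{1} + v_{4} + v_{8} + v_{9} = v_{5} ; sig = [4:1]

Hence PRS(X_Σ) =
    [2:1]
    [2:1]
    [2:1]
    [2:1,1]
    [2:1,1]
    [2:1,1]
    [3:]
    [3:1]
    [3:1,1,1]
    [3:2]
    [4:]
    [4:1]
    [4:1]
    [4:1]


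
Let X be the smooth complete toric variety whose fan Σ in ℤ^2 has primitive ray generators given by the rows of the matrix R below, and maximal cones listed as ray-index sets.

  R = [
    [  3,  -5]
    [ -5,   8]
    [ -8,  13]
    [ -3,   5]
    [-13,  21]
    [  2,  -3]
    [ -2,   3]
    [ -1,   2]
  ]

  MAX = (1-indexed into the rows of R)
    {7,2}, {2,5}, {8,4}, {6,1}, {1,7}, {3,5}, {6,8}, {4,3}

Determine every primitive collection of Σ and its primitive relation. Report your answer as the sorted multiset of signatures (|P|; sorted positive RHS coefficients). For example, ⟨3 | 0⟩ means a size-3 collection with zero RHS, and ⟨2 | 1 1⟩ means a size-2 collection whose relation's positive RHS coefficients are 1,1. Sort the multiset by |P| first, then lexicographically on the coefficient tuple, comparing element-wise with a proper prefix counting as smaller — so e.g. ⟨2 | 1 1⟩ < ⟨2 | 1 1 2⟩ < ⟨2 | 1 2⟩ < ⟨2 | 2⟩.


|primitive collections| = 20. Relations:

  P = {1,4}:  v_{1} + v_{4} = 0  ⇒ sig = ⟨2 | 0⟩
  P = {6,7}:  v_{6} + v_{7} = 0  ⇒ sig = ⟨2 | 0⟩
  P = {1,2}:  v_{1} + v_{2} = v_{7}  ⇒ sig = ⟨2 | 1⟩
  P = {1,3}:  v_{1} + v_{3} = v_{2}  ⇒ sig = ⟨2 | 1⟩
  P = {1,8}:  v_{1} + v_{8} = v_{6}  ⇒ sig = ⟨2 | 1⟩
  P = {2,3}:  v_{2} + v_{3} = v_{5}  ⇒ sig = ⟨2 | 1⟩
  P = {2,4}:  v_{2} + v_{4} = v_{3}  ⇒ sig = ⟨2 | 1⟩
  P = {2,6}:  v_{2} + v_{6} = v_{4}  ⇒ sig = ⟨2 | 1⟩
  P = {4,6}:  v_{4} + v_{6} = v_{8}  ⇒ sig = ⟨2 | 1⟩
  P = {4,7}:  v_{4} + v_{7} = v_{2}  ⇒ sig = ⟨2 | 1⟩
  P = {7,8}:  v_{7} + v_{8} = v_{4}  ⇒ sig = ⟨2 | 1⟩
  P = {5,6}:  v_{5} + v_{6} = v_{3} + v_{4}  ⇒ sig = ⟨2 | 1 1⟩
  P = {5,8}:  v_{5} + v_{8} = v_{3} + 2·v_{4}  ⇒ sig = ⟨2 | 1 2⟩
  P = {1,5}:  v_{1} + v_{5} = 2·v_{2}  ⇒ sig = ⟨2 | 2⟩
  P = {2,8}:  v_{2} + v_{8} = 2·v_{4}  ⇒ sig = ⟨2 | 2⟩
  P = {3,6}:  v_{3} + v_{6} = 2·v_{4}  ⇒ sig = ⟨2 | 2⟩
  P = {3,7}:  v_{3} + v_{7} = 2·v_{2}  ⇒ sig = ⟨2 | 2⟩
  P = {4,5}:  v_{4} + v_{5} = 2·v_{3}  ⇒ sig = ⟨2 | 2⟩
  P = {3,8}:  v_{3} + v_{8} = 3·v_{4}  ⇒ sig = ⟨2 | 3⟩
  P = {5,7}:  v_{5} + v_{7} = 3·v_{2}  ⇒ sig = ⟨2 | 3⟩

Signatures (|P|; sorted positive RHS coefficients), sorted:
    |P|=2: 20 collections, coeffs (), (), (1), (1), (1), (1), (1), (1), (1), (1), (1), (1,1), (1,2), (2), (2), (2), (2), (2), (3), (3)


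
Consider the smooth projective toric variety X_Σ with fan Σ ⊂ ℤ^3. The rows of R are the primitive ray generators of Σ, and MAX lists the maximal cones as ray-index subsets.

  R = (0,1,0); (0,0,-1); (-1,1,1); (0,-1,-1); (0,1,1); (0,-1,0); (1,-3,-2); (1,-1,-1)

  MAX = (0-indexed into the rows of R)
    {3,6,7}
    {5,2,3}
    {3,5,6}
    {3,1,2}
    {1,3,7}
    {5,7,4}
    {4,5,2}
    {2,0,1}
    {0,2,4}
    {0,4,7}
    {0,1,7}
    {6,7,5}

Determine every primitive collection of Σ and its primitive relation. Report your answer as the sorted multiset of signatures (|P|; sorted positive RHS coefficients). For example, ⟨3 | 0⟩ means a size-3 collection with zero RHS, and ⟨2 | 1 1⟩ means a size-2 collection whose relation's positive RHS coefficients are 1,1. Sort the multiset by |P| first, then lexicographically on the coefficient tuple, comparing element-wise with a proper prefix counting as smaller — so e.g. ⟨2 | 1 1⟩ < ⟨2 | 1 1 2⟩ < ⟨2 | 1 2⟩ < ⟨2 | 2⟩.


Primitive collections (11):

  P={0,5}:  v_{0} + v_{5} = 0 ; sig = ⟨2 | 0⟩
  P={2,7}:  v_{2} + v_{7} = 0 ; sig = ⟨2 | 0⟩
  P={3,4}:  v_{3} + v_{4} = 0 ; sig = ⟨2 | 0⟩
  P={0,3}:  v_{0} + v_{3} = v_{1} ; sig = ⟨2 | 1⟩
  P={1,4}:  v_{1} + v_{4} = v_{0} ; sig = ⟨2 | 1⟩
  P={1,5}:  v_{1} + v_{5} = v_{3} ; sig = ⟨2 | 1⟩
  P={0,6}:  v_{0} + v_{6} = v_{3} + v_{7} ; sig = ⟨2 | 1 1⟩
  P={2,6}:  v_{2} + v_{6} = v_{3} + v_{5} ; sig = ⟨2 | 1 1⟩
  P={4,6}:  v_{4} + v_{6} = v_{5} + v_{7} ; sig = ⟨2 | 1 1⟩
  P={1,6}:  v_{1} + v_{6} = 2·v_{3} + v_{7} ; sig = ⟨2 | 1 2⟩
  P={3,5,7}:  v_{3} + v_{5} + v_{7} = v_{6} ; sig = ⟨3 | 1⟩

so the primitive-relation signature multiset is
    ⟨2 | 0⟩
    ⟨2 | 0⟩
    ⟨2 | 0⟩
    ⟨2 | 1⟩
    ⟨2 | 1⟩
    ⟨2 | 1⟩
    ⟨2 | 1 1⟩
    ⟨2 | 1 1⟩
    ⟨2 | 1 1⟩
    ⟨2 | 1 2⟩
    ⟨3 | 1⟩


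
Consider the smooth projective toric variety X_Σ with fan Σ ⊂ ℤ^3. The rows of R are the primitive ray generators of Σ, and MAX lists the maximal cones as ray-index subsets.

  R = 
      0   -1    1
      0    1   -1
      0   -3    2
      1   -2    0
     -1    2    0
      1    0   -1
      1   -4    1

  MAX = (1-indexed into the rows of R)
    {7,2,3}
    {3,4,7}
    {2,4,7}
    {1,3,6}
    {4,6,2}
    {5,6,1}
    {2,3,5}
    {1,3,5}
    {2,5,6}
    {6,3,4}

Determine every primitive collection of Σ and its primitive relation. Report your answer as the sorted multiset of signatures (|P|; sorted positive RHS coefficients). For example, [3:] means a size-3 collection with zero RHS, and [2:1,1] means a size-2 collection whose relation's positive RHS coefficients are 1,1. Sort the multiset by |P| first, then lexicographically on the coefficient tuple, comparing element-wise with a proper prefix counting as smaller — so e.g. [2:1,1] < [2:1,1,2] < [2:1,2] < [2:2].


Σ has 9 primitive collections:

  P = {1,2}:  v_{1} + v_{2} = 0 — sig = [2:]
  P = {4,5}:  v_{4} + v_{5} = 0 — sig = [2:]
  P = {1,4}:  v_{1} + v_{4} = v_{3} + v_{6} — sig = [2:1,1]
  P = {1,7}:  v_{1} + v_{7} = v_{3} + v_{4} — sig = [2:1,1]
  P = {5,7}:  v_{5} + v_{7} = v_{2} + v_{3} — sig = [2:1,1]
  P = {6,7}:  v_{6} + v_{7} = 2·v_{4} — sig = [2:2]
  P = {2,3,4}:  v_{2} + v_{3} + v_{4} = v_{7} — sig = [3:1]
  P = {2,3,6}:  v_{2} + v_{3} + v_{6} = v_{4} — sig = [3:1]
  P = {3,5,6}:  v_{3} + v_{5} + v_{6} = v_{1} — sig = [3:1]

so the primitive-relation signature multiset is
    |P|=2: 6 collections, coeffs (), (), (1,1), (1,1), (1,1), (2)
    |P|=3: 3 collections, coeffs (1), (1), (1)


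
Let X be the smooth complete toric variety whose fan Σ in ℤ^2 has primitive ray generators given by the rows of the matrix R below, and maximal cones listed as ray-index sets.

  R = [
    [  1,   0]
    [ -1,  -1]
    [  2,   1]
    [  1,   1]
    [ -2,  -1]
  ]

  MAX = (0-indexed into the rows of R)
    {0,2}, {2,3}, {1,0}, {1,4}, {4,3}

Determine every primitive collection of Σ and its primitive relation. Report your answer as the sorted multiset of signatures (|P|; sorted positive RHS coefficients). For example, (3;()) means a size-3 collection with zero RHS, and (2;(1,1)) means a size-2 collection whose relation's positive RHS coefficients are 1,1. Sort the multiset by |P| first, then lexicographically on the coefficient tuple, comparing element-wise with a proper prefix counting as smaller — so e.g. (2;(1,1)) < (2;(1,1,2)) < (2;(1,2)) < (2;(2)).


|primitive collections| = 5. Relations:

  {1,3}:  v_{1} + v_{3} = 0  so sig = (2;())
  {2,4}:  v_{2} + v_{4} = 0  so sig = (2;())
  {0,3}:  v_{0} + v_{3} = v_{2}  so sig = (2;(1))
  {0,4}:  v_{0} + v_{4} = v_{1}  so sig = (2;(1))
  {1,2}:  v_{1} + v_{2} = v_{0}  so sig = (2;(1))

Hence PRS(X_Σ) =
[(2;()), (2;()), (2;(1)), (2;(1)), (2;(1))]


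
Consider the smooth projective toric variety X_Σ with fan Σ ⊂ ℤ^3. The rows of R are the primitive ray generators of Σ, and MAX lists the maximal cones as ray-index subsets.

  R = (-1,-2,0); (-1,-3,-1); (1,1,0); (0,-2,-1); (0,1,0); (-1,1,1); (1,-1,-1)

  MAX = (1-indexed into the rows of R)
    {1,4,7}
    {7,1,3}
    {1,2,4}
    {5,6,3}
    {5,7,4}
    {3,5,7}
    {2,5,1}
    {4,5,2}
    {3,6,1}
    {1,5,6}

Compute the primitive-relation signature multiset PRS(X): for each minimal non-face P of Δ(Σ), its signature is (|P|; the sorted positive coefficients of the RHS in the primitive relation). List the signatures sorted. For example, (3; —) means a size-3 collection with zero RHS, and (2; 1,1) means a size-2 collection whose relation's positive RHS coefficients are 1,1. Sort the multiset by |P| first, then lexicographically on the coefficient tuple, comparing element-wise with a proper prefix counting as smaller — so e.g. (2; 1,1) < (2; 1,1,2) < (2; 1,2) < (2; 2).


9 collections generate NE(X_Σ); each relation:

  P = {6,7}:  v_{6} + v_{7} = 0  ⇒ sig = (2; —)
  P = {2,3}:  v_{2} + v_{3} = v_{4}  ⇒ sig = (2; 1)
  P = {3,4}:  v_{3} + v_{4} = v_{7}  ⇒ sig = (2; 1)
  P = {4,6}:  v_{4} + v_{6} = v_{1} + v_{5}  ⇒ sig = (2; 1,1)
  P = {2,7}:  v_{2} + v_{7} = 2·v_{4}  ⇒ sig = (2; 2)
  P = {2,6}:  v_{2} + v_{6} = 2·v_{1} + 2·v_{5}  ⇒ sig = (2; 2,2)
  P = {1,3,5}:  v_{1} + v_{3} + v_{5} = 0  ⇒ sig = (3; —)
  P = {1,4,5}:  v_{1} + v_{4} + v_{5} = v_{2}  ⇒ sig = (3; 1)
  P = {1,5,7}:  v_{1} + v_{5} + v_{7} = v_{4}  ⇒ sig = (3; 1)

so the primitive-relation signature multiset is
    |P|=2: 6 collections, coeffs (), (1), (1), (1,1), (2), (2,2)
    |P|=3: 3 collections, coeffs (), (1), (1)


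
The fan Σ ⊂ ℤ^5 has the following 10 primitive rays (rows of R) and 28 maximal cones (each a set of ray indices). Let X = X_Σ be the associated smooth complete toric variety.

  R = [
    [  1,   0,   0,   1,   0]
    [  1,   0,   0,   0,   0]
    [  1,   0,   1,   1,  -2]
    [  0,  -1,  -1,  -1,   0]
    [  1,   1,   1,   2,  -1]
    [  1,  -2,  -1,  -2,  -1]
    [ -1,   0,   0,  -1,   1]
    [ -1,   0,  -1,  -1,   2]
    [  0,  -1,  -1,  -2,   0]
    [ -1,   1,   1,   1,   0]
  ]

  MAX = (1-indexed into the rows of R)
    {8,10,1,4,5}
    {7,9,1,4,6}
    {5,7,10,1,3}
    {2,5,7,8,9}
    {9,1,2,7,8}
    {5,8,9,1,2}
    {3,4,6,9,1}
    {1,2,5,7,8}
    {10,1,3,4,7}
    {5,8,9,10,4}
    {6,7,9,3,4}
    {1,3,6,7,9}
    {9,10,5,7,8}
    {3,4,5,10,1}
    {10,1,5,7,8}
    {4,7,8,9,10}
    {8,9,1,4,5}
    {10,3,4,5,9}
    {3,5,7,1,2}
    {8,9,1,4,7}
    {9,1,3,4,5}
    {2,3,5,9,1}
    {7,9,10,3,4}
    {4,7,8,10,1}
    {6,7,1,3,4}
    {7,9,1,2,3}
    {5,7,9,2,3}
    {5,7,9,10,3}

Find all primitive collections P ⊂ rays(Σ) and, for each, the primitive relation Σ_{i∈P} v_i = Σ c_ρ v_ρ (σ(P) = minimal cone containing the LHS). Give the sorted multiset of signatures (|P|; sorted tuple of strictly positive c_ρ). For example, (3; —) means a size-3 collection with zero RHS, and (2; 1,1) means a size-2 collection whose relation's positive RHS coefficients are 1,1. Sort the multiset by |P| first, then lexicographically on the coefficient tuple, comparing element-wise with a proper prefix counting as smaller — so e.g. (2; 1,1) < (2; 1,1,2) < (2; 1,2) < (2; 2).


Minimal non-faces — 11 found among 10 rays, 28 max cones:

  P={3,8}:  v_{3} + v_{8} = 0 — sig = (2; —)
  P={2,4}:  v_{2} + v_{4} = v_{1} + v_{9} — sig = (2; 1,1)
  P={2,10}:  v_{2} + v_{10} = v_{5} + v_{7} — sig = (2; 1,1)
  P={5,6}:  v_{5} + v_{6} = v_{1} + v_{3} + v_{9} — sig = (2; 1,1,1)
  P={6,10}:  v_{6} + v_{10} = v_{3} + v_{4} + v_{7} — sig = (2; 1,1,1)
  P={6,8}:  v_{6} + v_{8} = v_{1} + v_{4} + v_{7} + v_{9} — sig = (2; 1,1,1,1)
  P={2,6}:  v_{2} + v_{6} = 2·v_{1} + v_{3} + v_{7} + 2·v_{9} — sig = (2; 1,1,2,2)
  P={1,9,10}:  v_{1} + v_{9} + v_{10} = 0 — sig = (3; —)
  P={4,5,7}:  v_{4} + v_{5} + v_{7} = 0 — sig = (3; —)
  P={1,5,7,9}:  v_{1} + v_{5} + v_{7} + v_{9} = v_{2} — sig = (4; 1)
  P={1,3,4,7,9}:  v_{1} + v_{3} + v_{4} + v_{7} + v_{9} = v_{6} — sig = (5; 1)

Signatures (|P|; sorted positive RHS coefficients), sorted:
{ (2; —),  (2; 1,1) ×2,  (2; 1,1,1) ×2,  (2; 1,1,1,1),  (2; 1,1,2,2),  (3; —) ×2,  (4; 1),  (5; 1) }


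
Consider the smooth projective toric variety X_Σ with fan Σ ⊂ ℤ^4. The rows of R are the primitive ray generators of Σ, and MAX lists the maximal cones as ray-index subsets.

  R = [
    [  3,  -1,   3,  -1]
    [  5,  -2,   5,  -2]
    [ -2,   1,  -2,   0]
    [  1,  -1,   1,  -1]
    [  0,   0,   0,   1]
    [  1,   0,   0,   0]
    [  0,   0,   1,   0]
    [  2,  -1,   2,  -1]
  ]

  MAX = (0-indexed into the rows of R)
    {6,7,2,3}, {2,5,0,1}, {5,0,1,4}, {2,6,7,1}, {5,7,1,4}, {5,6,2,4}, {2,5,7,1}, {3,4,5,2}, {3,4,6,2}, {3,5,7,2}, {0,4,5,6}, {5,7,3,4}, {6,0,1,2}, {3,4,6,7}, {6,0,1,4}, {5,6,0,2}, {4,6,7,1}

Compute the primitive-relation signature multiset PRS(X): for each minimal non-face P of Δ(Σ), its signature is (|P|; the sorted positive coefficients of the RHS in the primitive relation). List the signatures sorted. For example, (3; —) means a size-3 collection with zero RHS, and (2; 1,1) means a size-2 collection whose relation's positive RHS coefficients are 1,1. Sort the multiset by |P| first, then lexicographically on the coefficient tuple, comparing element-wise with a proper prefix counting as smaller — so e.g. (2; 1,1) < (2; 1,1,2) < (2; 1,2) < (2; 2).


Minimal non-faces — 9 found among 8 rays, 17 max cones:

  {0,7}:  v_{0} + v_{7} = v_{1} ; sig = (2; 1)
  {0,3}:  v_{0} + v_{3} = 2·v_{7} ; sig = (2; 2)
  {1,3}:  v_{1} + v_{3} = 3·v_{7} ; sig = (2; 3)
  {2,4,7}:  v_{2} + v_{4} + v_{7} = 0 ; sig = (3; —)
  {1,2,4}:  v_{1} + v_{2} + v_{4} = v_{0} ; sig = (3; 1)
  {3,5,6}:  v_{3} + v_{5} + v_{6} = v_{7} ; sig = (3; 1)
  {5,6,7}:  v_{5} + v_{6} + v_{7} = v_{0} ; sig = (3; 1)
  {0,2,4}:  v_{0} + v_{2} + v_{4} = v_{5} + v_{6} ; sig = (3; 1,1)
  {1,5,6}:  v_{1} + v_{5} + v_{6} = 2·v_{0} ; sig = (3; 2)

Hence PRS(X_Σ) =
[(2; 1), (2; 2), (2; 3), (3; —), (3; 1), (3; 1), (3; 1), (3; 1,1), (3; 2)]


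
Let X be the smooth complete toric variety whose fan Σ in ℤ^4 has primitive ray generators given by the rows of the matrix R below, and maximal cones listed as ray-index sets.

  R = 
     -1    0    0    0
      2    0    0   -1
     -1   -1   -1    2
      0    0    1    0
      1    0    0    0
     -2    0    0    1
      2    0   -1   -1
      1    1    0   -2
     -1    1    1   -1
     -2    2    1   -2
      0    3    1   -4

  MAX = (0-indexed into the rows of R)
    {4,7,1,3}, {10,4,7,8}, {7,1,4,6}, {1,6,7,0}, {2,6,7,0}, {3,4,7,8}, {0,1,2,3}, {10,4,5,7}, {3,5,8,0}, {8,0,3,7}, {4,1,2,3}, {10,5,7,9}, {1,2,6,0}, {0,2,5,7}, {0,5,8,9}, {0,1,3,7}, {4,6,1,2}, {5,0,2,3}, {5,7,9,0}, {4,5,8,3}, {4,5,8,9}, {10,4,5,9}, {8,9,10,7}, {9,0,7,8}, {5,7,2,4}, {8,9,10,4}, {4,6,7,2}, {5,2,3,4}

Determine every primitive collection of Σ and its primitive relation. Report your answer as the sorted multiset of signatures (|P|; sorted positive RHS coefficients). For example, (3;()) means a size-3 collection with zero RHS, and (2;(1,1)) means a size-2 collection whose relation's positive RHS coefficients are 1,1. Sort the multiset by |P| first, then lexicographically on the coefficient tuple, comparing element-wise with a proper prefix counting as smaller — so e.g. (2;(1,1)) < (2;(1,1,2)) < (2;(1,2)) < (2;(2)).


22 minimal non-faces of Δ(Σ) (on 11 rays):

  P={0,4}:  v_{0} + v_{4} = 0  ⟹  sig = (2;())
  P={1,5}:  v_{1} + v_{5} = 0  ⟹  sig = (2;())
  P={2,8}:  v_{2} + v_{8} = v_{5}  ⟹  sig = (2;(1))
  P={3,6}:  v_{3} + v_{6} = v_{1}  ⟹  sig = (2;(1))
  P={6,8}:  v_{6} + v_{8} = v_{7}  ⟹  sig = (2;(1))
  P={0,10}:  v_{0} + v_{10} = v_{7} + v_{9}  ⟹  sig = (2;(1,1))
  P={1,8}:  v_{1} + v_{8} = v_{3} + v_{7}  ⟹  sig = (2;(1,1))
  P={1,9}:  v_{1} + v_{9} = v_{7} + v_{8}  ⟹  sig = (2;(1,1))
  P={5,6}:  v_{5} + v_{6} = v_{2} + v_{7}  ⟹  sig = (2;(1,1))
  P={1,10}:  v_{1} + v_{10} = v_{4} + 2·v_{7} + v_{8}  ⟹  sig = (2;(1,1,2))
  P={3,10}:  v_{3} + v_{10} = v_{4} + v_{7} + 2·v_{8}  ⟹  sig = (2;(1,1,2))
  P={6,10}:  v_{6} + v_{10} = v_{4} + v_{5} + 3·v_{7}  ⟹  sig = (2;(1,1,3))
  P={2,9}:  v_{2} + v_{9} = 2·v_{5} + v_{7}  ⟹  sig = (2;(1,2))
  P={6,9}:  v_{6} + v_{9} = v_{5} + 2·v_{7}  ⟹  sig = (2;(1,2))
  P={2,10}:  v_{2} + v_{10} = v_{4} + 2·v_{5} + 2·v_{7}  ⟹  sig = (2;(1,2,2))
  P={3,9}:  v_{3} + v_{9} = 2·v_{8}  ⟹  sig = (2;(2))
  P={2,3,7}:  v_{2} + v_{3} + v_{7} = 0  ⟹  sig = (3;())
  P={1,2,7}:  v_{1} + v_{2} + v_{7} = v_{6}  ⟹  sig = (3;(1))
  P={3,5,7}:  v_{3} + v_{5} + v_{7} = v_{8}  ⟹  sig = (3;(1))
  P={4,7,9}:  v_{4} + v_{7} + v_{9} = v_{10}  ⟹  sig = (3;(1))
  P={5,7,8}:  v_{5} + v_{7} + v_{8} = v_{9}  ⟹  sig = (3;(1))
  P={5,8,10}:  v_{5} + v_{8} + v_{10} = v_{4} + 2·v_{9}  ⟹  sig = (3;(1,2))

Hence PRS(X_Σ) =
{ (2;()) ×2,  (2;(1)) ×3,  (2;(1,1)) ×4,  (2;(1,1,2)) ×2,  (2;(1,1,3)),  (2;(1,2)) ×2,  (2;(1,2,2)),  (2;(2)),  (3;()),  (3;(1)) ×4,  (3;(1,2)) }


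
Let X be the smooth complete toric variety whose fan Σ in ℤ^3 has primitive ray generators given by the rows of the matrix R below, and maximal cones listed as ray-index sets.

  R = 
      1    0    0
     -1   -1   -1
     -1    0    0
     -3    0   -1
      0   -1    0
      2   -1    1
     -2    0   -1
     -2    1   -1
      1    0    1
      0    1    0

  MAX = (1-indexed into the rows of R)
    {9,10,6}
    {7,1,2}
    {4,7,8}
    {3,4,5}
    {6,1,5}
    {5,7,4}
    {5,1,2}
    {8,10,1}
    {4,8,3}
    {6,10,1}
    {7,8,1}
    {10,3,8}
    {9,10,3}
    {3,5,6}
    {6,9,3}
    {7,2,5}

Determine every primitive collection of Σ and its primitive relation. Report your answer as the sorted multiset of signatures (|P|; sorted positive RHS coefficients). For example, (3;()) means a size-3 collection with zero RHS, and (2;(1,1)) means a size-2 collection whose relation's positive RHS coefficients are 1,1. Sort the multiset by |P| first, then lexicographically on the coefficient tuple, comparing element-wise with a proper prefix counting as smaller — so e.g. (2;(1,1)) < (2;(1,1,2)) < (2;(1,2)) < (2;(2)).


Primitive collections (23):

  • {1,3}:  v_{1} + v_{3} = 0  →  sig = (2;())
  • {5,10}:  v_{5} + v_{10} = 0  →  sig = (2;())
  • {6,8}:  v_{6} + v_{8} = 0  →  sig = (2;())
  • {1,4}:  v_{1} + v_{4} = v_{7}  →  sig = (2;(1))
  • {2,9}:  v_{2} + v_{9} = v_{5}  →  sig = (2;(1))
  • {3,7}:  v_{3} + v_{7} = v_{4}  →  sig = (2;(1))
  • {5,8}:  v_{5} + v_{8} = v_{7}  →  sig = (2;(1))
  • {6,7}:  v_{6} + v_{7} = v_{5}  →  sig = (2;(1))
  • {7,9}:  v_{7} + v_{9} = v_{3}  →  sig = (2;(1))
  • {7,10}:  v_{7} + v_{10} = v_{8}  →  sig = (2;(1))
  • {1,9}:  v_{1} + v_{9} = v_{6} + v_{10}  →  sig = (2;(1,1))
  • {2,3}:  v_{2} + v_{3} = v_{5} + v_{7}  →  sig = (2;(1,1))
  • {2,10}:  v_{2} + v_{10} = v_{1} + v_{7}  →  sig = (2;(1,1))
  • {4,6}:  v_{4} + v_{6} = v_{3} + v_{5}  →  sig = (2;(1,1))
  • {4,10}:  v_{4} + v_{10} = v_{3} + v_{8}  →  sig = (2;(1,1))
  • {5,9}:  v_{5} + v_{9} = v_{3} + v_{6}  →  sig = (2;(1,1))
  • {8,9}:  v_{8} + v_{9} = v_{3} + v_{10}  →  sig = (2;(1,1))
  • {2,4}:  v_{2} + v_{4} = v_{5} + 2·v_{7}  →  sig = (2;(1,2))
  • {2,6}:  v_{2} + v_{6} = v_{1} + 2·v_{5}  →  sig = (2;(1,2))
  • {2,8}:  v_{2} + v_{8} = v_{1} + 2·v_{7}  →  sig = (2;(1,2))
  • {4,9}:  v_{4} + v_{9} = 2·v_{3}  →  sig = (2;(2))
  • {1,5,7}:  v_{1} + v_{5} + v_{7} = v_{2}  →  sig = (3;(1))
  • {3,6,10}:  v_{3} + v_{6} + v_{10} = v_{9}  →  sig = (3;(1))

Hence PRS(X_Σ) =
    (2;())
    (2;())
    (2;())
    (2;(1))
    (2;(1))
    (2;(1))
    (2;(1))
    (2;(1))
    (2;(1))
    (2;(1))
    (2;(1,1))
    (2;(1,1))
    (2;(1,1))
    (2;(1,1))
    (2;(1,1))
    (2;(1,1))
    (2;(1,1))
    (2;(1,2))
    (2;(1,2))
    (2;(1,2))
    (2;(2))
    (3;(1))
    (3;(1))


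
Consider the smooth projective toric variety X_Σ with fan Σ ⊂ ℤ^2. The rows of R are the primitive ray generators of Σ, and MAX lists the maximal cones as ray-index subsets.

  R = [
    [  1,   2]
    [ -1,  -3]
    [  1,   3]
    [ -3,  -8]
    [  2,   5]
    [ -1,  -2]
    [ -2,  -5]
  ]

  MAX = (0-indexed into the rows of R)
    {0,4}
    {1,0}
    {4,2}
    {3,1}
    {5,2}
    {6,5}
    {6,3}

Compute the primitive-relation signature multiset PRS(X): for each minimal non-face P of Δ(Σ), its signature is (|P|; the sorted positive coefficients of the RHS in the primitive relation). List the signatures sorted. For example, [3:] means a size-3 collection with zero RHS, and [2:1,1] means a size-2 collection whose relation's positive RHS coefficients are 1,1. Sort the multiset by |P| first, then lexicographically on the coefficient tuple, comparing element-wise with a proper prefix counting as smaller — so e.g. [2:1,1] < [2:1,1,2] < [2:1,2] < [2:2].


Primitive collections (14):

  • {0,5}:  v_{0} + v_{5} = 0 — sig = [2:]
  • {1,2}:  v_{1} + v_{2} = 0 — sig = [2:]
  • {4,6}:  v_{4} + v_{6} = 0 — sig = [2:]
  • {0,2}:  v_{0} + v_{2} = v_{4} — sig = [2:1]
  • {0,6}:  v_{0} + v_{6} = v_{1} — sig = [2:1]
  • {1,4}:  v_{1} + v_{4} = v_{0} — sig = [2:1]
  • {1,5}:  v_{1} + v_{5} = v_{6} — sig = [2:1]
  • {1,6}:  v_{1} + v_{6} = v_{3} — sig = [2:1]
  • {2,3}:  v_{2} + v_{3} = v_{6} — sig = [2:1]
  • {2,6}:  v_{2} + v_{6} = v_{5} — sig = [2:1]
  • {3,4}:  v_{3} + v_{4} = v_{1} — sig = [2:1]
  • {4,5}:  v_{4} + v_{5} = v_{2} — sig = [2:1]
  • {0,3}:  v_{0} + v_{3} = 2·v_{1} — sig = [2:2]
  • {3,5}:  v_{3} + v_{5} = 2·v_{6} — sig = [2:2]

Sorted signature multiset PRS(X):
[[2:], [2:], [2:], [2:1], [2:1], [2:1], [2:1], [2:1], [2:1], [2:1], [2:1], [2:1], [2:2], [2:2]]


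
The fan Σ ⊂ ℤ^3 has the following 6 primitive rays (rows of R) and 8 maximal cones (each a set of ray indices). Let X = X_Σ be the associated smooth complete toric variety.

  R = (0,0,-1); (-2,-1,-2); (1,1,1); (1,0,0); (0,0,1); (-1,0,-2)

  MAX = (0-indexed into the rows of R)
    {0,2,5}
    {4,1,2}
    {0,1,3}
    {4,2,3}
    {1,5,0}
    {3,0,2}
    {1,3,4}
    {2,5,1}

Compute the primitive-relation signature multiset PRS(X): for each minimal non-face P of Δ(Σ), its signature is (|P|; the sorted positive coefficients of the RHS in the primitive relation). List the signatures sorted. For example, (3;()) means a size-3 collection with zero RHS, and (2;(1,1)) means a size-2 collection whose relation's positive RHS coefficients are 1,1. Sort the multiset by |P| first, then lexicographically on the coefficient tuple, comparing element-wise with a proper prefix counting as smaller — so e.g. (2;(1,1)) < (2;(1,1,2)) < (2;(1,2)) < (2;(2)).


Primitive collections (5):

  P={0,4}:  v_{0} + v_{4} = 0 — sig = (2;())
  P={4,5}:  v_{4} + v_{5} = v_{1} + v_{2} — sig = (2;(1,1))
  P={3,5}:  v_{3} + v_{5} = 2·v_{0} — sig = (2;(2))
  P={0,1,2}:  v_{0} + v_{1} + v_{2} = v_{5} — sig = (3;(1))
  P={1,2,3}:  v_{1} + v_{2} + v_{3} = v_{0} — sig = (3;(1))

Signatures (|P|; sorted positive RHS coefficients), sorted:
    |P|=2: 3 collections, coeffs (), (1,1), (2)
    |P|=3: 2 collections, coeffs (1), (1)


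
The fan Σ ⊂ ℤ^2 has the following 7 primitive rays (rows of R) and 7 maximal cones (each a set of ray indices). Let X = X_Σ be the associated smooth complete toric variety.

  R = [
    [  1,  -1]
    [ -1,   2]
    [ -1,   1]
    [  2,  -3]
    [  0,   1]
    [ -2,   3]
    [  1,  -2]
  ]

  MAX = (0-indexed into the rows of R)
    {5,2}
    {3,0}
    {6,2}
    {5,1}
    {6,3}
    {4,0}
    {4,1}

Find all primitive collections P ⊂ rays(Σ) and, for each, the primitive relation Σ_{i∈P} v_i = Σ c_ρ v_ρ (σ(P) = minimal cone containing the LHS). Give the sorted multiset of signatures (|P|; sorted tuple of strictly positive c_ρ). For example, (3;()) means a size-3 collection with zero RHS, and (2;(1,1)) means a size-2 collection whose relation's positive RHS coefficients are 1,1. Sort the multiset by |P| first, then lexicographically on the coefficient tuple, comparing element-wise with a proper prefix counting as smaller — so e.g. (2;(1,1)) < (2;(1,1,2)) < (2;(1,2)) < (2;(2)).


|primitive collections| = 14. Relations:

  P = {0,2}:  v_{0} + v_{2} = 0 ; sig = (2;())
  P = {1,6}:  v_{1} + v_{6} = 0 ; sig = (2;())
  P = {3,5}:  v_{3} + v_{5} = 0 ; sig = (2;())
  P = {0,1}:  v_{0} + v_{1} = v_{4} ; sig = (2;(1))
  P = {0,5}:  v_{0} + v_{5} = v_{1} ; sig = (2;(1))
  P = {0,6}:  v_{0} + v_{6} = v_{3} ; sig = (2;(1))
  P = {1,2}:  v_{1} + v_{2} = v_{5} ; sig = (2;(1))
  P = {1,3}:  v_{1} + v_{3} = v_{0} ; sig = (2;(1))
  P = {2,3}:  v_{2} + v_{3} = v_{6} ; sig = (2;(1))
  P = {2,4}:  v_{2} + v_{4} = v_{1} ; sig = (2;(1))
  P = {4,6}:  v_{4} + v_{6} = v_{0} ; sig = (2;(1))
  P = {5,6}:  v_{5} + v_{6} = v_{2} ; sig = (2;(1))
  P = {3,4}:  v_{3} + v_{4} = 2·v_{0} ; sig = (2;(2))
  P = {4,5}:  v_{4} + v_{5} = 2·v_{1} ; sig = (2;(2))

Signatures (|P|; sorted positive RHS coefficients), sorted:
{ (2;()) ×3,  (2;(1)) ×9,  (2;(2)) ×2 }


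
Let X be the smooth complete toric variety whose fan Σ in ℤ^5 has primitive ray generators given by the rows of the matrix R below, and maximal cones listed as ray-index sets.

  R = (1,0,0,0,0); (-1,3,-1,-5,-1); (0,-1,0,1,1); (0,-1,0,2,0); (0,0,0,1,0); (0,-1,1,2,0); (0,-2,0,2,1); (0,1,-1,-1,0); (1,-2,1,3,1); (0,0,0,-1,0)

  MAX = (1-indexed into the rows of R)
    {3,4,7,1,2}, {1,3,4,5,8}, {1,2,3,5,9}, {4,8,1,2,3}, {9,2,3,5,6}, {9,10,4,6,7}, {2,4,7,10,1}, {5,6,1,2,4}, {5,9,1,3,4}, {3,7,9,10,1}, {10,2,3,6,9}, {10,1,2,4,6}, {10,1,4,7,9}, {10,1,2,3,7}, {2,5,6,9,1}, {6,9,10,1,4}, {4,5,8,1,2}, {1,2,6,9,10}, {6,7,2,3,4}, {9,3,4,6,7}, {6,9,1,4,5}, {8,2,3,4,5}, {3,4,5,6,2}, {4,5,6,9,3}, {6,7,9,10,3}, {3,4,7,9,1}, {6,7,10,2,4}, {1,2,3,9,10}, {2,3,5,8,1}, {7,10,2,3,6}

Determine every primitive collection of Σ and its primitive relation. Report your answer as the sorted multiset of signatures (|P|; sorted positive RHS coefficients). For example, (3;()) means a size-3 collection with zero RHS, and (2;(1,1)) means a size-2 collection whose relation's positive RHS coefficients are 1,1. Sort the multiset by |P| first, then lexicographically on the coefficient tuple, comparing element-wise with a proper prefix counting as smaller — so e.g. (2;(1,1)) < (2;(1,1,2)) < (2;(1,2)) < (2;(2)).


12 collections generate NE(X_Σ); each relation:

  {5,10}:  v_{5} + v_{10} = 0  ⟹  sig = (2;())
  {6,8}:  v_{6} + v_{8} = v_{5}  ⟹  sig = (2;(1))
  {5,7}:  v_{5} + v_{7} = v_{3} + v_{4}  ⟹  sig = (2;(1,1))
  {8,9}:  v_{8} + v_{9} = v_{1} + v_{3} + v_{5}  ⟹  sig = (2;(1,1,1))
  {8,10}:  v_{8} + v_{10} = v_{1} + v_{2} + v_{3} + v_{4}  ⟹  sig = (2;(1,1,1,1))
  {7,8}:  v_{7} + v_{8} = v_{1} + v_{2} + 2·v_{3} + 2·v_{4}  ⟹  sig = (2;(1,1,2,2))
  {2,4,9}:  v_{2} + v_{4} + v_{9} = 0  ⟹  sig = (3;())
  {1,3,6}:  v_{1} + v_{3} + v_{6} = v_{9}  ⟹  sig = (3;(1))
  {3,4,10}:  v_{3} + v_{4} + v_{10} = v_{7}  ⟹  sig = (3;(1))
  {2,7,9}:  v_{2} + v_{7} + v_{9} = v_{3} + v_{10}  ⟹  sig = (3;(1,1))
  {1,6,7}:  v_{1} + v_{6} + v_{7} = v_{4} + v_{9} + v_{10}  ⟹  sig = (3;(1,1,1))
  {1,2,3,4,5}:  v_{1} + v_{2} + v_{3} + v_{4} + v_{5} = v_{8}  ⟹  sig = (5;(1))

Sorted signature multiset PRS(X):
    (2;())
    (2;(1))
    (2;(1,1))
    (2;(1,1,1))
    (2;(1,1,1,1))
    (2;(1,1,2,2))
    (3;())
    (3;(1))
    (3;(1))
    (3;(1,1))
    (3;(1,1,1))
    (5;(1))


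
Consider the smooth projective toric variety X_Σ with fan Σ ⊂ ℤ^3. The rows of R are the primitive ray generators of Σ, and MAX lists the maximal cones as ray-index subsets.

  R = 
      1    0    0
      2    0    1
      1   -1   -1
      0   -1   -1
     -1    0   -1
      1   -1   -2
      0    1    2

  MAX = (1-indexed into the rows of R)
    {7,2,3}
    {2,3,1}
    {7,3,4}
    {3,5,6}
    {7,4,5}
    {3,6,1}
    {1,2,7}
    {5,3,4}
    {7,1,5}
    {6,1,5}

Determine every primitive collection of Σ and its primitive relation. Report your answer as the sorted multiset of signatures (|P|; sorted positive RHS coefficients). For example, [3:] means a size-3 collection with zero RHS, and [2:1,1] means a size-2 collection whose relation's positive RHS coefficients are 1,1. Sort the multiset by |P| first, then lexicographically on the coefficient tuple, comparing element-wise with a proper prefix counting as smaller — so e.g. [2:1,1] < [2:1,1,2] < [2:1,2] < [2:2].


Minimal non-faces — 9 found among 7 rays, 10 max cones:

  {1,4}:  v_{1} + v_{4} = v_{3}  ⟹  sig = [2:1]
  {2,5}:  v_{2} + v_{5} = v_{1}  ⟹  sig = [2:1]
  {6,7}:  v_{6} + v_{7} = v_{1}  ⟹  sig = [2:1]
  {2,4}:  v_{2} + v_{4} = 2·v_{3} + v_{7}  ⟹  sig = [2:1,2]
  {2,6}:  v_{2} + v_{6} = 2·v_{1} + v_{3}  ⟹  sig = [2:1,2]
  {4,6}:  v_{4} + v_{6} = 2·v_{3} + v_{5}  ⟹  sig = [2:1,2]
  {3,5,7}:  v_{3} + v_{5} + v_{7} = 0  ⟹  sig = [3:]
  {1,3,5}:  v_{1} + v_{3} + v_{5} = v_{6}  ⟹  sig = [3:1]
  {1,3,7}:  v_{1} + v_{3} + v_{7} = v_{2}  ⟹  sig = [3:1]

Hence PRS(X_Σ) =
{ [2:1] ×3,  [2:1,2] ×3,  [3:],  [3:1] ×2 }
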